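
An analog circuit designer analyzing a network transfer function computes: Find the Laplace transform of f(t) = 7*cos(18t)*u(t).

Standard pair: cos(wt)*u(t) <-> s/(s^2+w^2)
With w = 18: L{7*cos(18t)*u(t)} = 7s/(s^2+324)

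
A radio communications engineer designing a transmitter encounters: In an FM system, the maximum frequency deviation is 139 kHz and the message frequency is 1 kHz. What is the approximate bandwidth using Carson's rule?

Carson's rule: BW = 2*(delta_f + f_m)
= 2*(139 + 1) kHz = 280 kHz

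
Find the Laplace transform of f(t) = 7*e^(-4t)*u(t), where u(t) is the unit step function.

Standard Laplace transform pair:
e^(-at)*u(t) <-> 1/(s+a)
With a = 4: L{7*e^(-4t)*u(t)} = 7/(s+4), ROC: Re(s) > -4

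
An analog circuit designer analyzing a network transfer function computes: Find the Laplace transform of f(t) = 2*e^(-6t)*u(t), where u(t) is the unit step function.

Standard Laplace transform pair:
e^(-at)*u(t) <-> 1/(s+a)
With a = 6: L{2*e^(-6t)*u(t)} = 2/(s+6), ROC: Re(s) > -6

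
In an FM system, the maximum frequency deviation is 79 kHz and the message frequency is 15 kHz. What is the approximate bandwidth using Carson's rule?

Carson's rule: BW = 2*(delta_f + f_m)
= 2*(79 + 15) kHz = 188 kHz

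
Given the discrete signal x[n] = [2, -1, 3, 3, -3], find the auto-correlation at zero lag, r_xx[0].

The auto-correlation at zero lag r_xx[0] equals the signal energy.
r_xx[0] = sum of x[n]^2 = 2^2 + (-1)^2 + 3^2 + 3^2 + (-3)^2
= 4 + 1 + 9 + 9 + 9 = 32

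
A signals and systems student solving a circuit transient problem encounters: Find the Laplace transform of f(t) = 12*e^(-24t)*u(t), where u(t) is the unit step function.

Standard Laplace transform pair:
e^(-at)*u(t) <-> 1/(s+a)
With a = 24: L{12*e^(-24t)*u(t)} = 12/(s+24), ROC: Re(s) > -24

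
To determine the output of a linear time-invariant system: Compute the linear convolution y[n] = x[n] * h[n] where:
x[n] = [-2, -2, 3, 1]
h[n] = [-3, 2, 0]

y[n] = sum_k x[k]*h[n-k]. Output length = len(x) + len(h) - 1 = 4 + 3 - 1 = 6.
y[0] = -2*-3 = 6
y[1] = -2*-3 + -2*2 = 2
y[2] = 3*-3 + -2*2 + -2*0 = -13
y[3] = 1*-3 + 3*2 + -2*0 = 3
y[4] = 1*2 + 3*0 = 2
y[5] = 1*0 = 0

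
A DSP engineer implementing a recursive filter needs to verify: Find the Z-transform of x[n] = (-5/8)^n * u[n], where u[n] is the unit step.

The Z-transform of a^n * u[n] is z/(z-a) for |z| > |a|.
Here a = -5/8, so X(z) = z/(z - (-5/8)) = 8z/(8z + 5)
ROC: |z| > 5/8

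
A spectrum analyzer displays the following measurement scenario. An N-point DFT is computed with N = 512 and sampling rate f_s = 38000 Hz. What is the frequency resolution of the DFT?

DFT frequency resolution = f_s / N
= 38000 / 512 = 2375/32 Hz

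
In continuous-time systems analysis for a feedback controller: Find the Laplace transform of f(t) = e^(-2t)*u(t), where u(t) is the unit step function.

Standard Laplace transform pair:
e^(-at)*u(t) <-> 1/(s+a)
With a = 2: L{e^(-2t)*u(t)} = 1/(s+2), ROC: Re(s) > -2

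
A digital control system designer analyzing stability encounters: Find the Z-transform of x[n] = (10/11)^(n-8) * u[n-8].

Time-shifting property: if X(z) = Z{x[n]}, then Z{x[n-d]} = z^(-d) * X(z)
X(z) = z/(z - 10/11) for x[n] = (10/11)^n * u[n]
Z{x[n-8]} = z^(-8) * z/(z - 10/11) = z^(-7)/(z - 10/11)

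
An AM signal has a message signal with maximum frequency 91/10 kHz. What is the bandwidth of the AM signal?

In AM (double-sideband), the bandwidth is twice the message frequency.
BW = 2 * f_m = 2 * 91/10 kHz = 91/5 kHz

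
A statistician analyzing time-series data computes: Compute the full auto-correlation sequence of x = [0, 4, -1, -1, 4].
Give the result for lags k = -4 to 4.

r_xx[k] = sum_m x[m]*x[m+k], indexed from 0, for k = -4 to 4:
  r_xx[-4] = x[4]*x[0] = 0
  r_xx[-3] = x[3]*x[0] + x[4]*x[1] = 16
  r_xx[-2] = x[2]*x[0] + x[3]*x[1] + x[4]*x[2] = -8
  r_xx[-1] = x[1]*x[0] + x[2]*x[1] + x[3]*x[2] + x[4]*x[3] = -7
  r_xx[0] = x[0]*x[0] + x[1]*x[1] + x[2]*x[2] + x[3]*x[3] + x[4]*x[4] = 34
  r_xx[1] = x[0]*x[1] + x[1]*x[2] + x[2]*x[3] + x[3]*x[4] = -7
  r_xx[2] = x[0]*x[2] + x[1]*x[3] + x[2]*x[4] = -8
  r_xx[3] = x[0]*x[3] + x[1]*x[4] = 16
  r_xx[4] = x[0]*x[4] = 0
r_xx = [0, 16, -8, -7, 34, -7, -8, 16, 0]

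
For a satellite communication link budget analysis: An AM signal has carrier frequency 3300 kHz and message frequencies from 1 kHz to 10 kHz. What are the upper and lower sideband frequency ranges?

Upper sideband (USB) = fc + [fm_low, fm_high] = 3300 + [1, 10] = [3301, 3310] kHz
Lower sideband (LSB) = fc - [fm_high, fm_low] = 3300 - [10, 1] = [3290, 3299] kHz
Total occupied spectrum: 3290 kHz to 3310 kHz (plus carrier at 3300 kHz)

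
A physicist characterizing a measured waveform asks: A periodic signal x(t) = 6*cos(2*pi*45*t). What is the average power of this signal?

Average power of A*cos(wt) is A^2/2.
P = 6^2 / 2 = 36/2 = 18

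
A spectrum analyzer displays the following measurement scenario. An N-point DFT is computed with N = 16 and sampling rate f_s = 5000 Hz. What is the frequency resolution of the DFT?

DFT frequency resolution = f_s / N
= 5000 / 16 = 625/2 Hz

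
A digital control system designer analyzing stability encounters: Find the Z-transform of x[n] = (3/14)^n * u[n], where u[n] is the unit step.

The Z-transform of a^n * u[n] is z/(z-a) for |z| > |a|.
Here a = 3/14, so X(z) = z/(z - (3/14)) = 14z/(14z - 3)
ROC: |z| > 3/14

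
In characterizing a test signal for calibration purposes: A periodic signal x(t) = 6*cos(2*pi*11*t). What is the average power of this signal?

Average power of A*cos(wt) is A^2/2.
P = 6^2 / 2 = 36/2 = 18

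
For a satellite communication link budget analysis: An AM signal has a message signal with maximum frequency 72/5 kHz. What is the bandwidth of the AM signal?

In AM (double-sideband), the bandwidth is twice the message frequency.
BW = 2 * f_m = 2 * 72/5 kHz = 144/5 kHz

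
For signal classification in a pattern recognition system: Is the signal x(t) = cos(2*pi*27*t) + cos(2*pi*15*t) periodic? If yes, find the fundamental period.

f1 = 27 Hz, f2 = 15 Hz
Period T1 = 1/27, T2 = 1/15
Ratio T1/T2 = 15/27, which is rational.
The signal is periodic with fundamental period T = 1/GCD(27,15) = 1/3 s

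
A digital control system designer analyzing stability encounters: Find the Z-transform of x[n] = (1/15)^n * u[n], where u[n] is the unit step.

The Z-transform of a^n * u[n] is z/(z-a) for |z| > |a|.
Here a = 1/15, so X(z) = z/(z - (1/15)) = 15z/(15z - 1)
ROC: |z| > 1/15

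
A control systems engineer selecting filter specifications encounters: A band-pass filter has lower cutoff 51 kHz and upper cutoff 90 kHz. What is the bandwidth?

Bandwidth = f_high - f_low
= 90 kHz - 51 kHz = 39 kHz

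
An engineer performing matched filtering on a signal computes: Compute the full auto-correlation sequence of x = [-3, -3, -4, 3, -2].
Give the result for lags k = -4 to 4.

r_xx[k] = sum_m x[m]*x[m+k], indexed from 0, for k = -4 to 4:
  r_xx[-4] = x[4]*x[0] = 6
  r_xx[-3] = x[3]*x[0] + x[4]*x[1] = -3
  r_xx[-2] = x[2]*x[0] + x[3]*x[1] + x[4]*x[2] = 11
  r_xx[-1] = x[1]*x[0] + x[2]*x[1] + x[3]*x[2] + x[4]*x[3] = 3
  r_xx[0] = x[0]*x[0] + x[1]*x[1] + x[2]*x[2] + x[3]*x[3] + x[4]*x[4] = 47
  r_xx[1] = x[0]*x[1] + x[1]*x[2] + x[2]*x[3] + x[3]*x[4] = 3
  r_xx[2] = x[0]*x[2] + x[1]*x[3] + x[2]*x[4] = 11
  r_xx[3] = x[0]*x[3] + x[1]*x[4] = -3
  r_xx[4] = x[0]*x[4] = 6
r_xx = [6, -3, 11, 3, 47, 3, 11, -3, 6]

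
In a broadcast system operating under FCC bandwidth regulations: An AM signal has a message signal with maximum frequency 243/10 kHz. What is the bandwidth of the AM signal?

In AM (double-sideband), the bandwidth is twice the message frequency.
BW = 2 * f_m = 2 * 243/10 kHz = 243/5 kHz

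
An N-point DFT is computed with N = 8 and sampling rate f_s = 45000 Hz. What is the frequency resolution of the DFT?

DFT frequency resolution = f_s / N
= 45000 / 8 = 5625 Hz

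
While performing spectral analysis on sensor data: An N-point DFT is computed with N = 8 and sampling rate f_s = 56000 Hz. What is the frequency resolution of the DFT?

DFT frequency resolution = f_s / N
= 56000 / 8 = 7000 Hz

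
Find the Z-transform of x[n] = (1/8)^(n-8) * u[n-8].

Time-shifting property: if X(z) = Z{x[n]}, then Z{x[n-d]} = z^(-d) * X(z)
X(z) = z/(z - 1/8) for x[n] = (1/8)^n * u[n]
Z{x[n-8]} = z^(-8) * z/(z - 1/8) = z^(-7)/(z - 1/8)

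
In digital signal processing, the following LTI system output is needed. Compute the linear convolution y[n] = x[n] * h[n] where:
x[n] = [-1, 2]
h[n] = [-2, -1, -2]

y[n] = sum_k x[k]*h[n-k]. Output length = len(x) + len(h) - 1 = 2 + 3 - 1 = 4.
y[0] = -1*-2 = 2
y[1] = 2*-2 + -1*-1 = -3
y[2] = 2*-1 + -1*-2 = 0
y[3] = 2*-2 = -4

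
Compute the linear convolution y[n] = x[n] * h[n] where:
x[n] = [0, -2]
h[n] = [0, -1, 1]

y[n] = sum_k x[k]*h[n-k]. Output length = len(x) + len(h) - 1 = 2 + 3 - 1 = 4.
y[0] = 0*0 = 0
y[1] = -2*0 + 0*-1 = 0
y[2] = -2*-1 + 0*1 = 2
y[3] = -2*1 = -2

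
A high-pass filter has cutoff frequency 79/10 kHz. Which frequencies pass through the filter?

A high-pass filter passes all frequencies above the cutoff frequency 79/10 kHz and attenuates lower frequencies.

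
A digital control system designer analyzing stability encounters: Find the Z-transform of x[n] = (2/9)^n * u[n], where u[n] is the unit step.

The Z-transform of a^n * u[n] is z/(z-a) for |z| > |a|.
Here a = 2/9, so X(z) = z/(z - (2/9)) = 9z/(9z - 2)
ROC: |z| > 2/9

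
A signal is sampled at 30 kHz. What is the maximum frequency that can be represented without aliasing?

The maximum frequency that can be represented without aliasing
is the Nyquist frequency: f_max = f_s / 2 = 30 kHz / 2 = 15 kHz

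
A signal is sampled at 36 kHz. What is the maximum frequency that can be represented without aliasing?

The maximum frequency that can be represented without aliasing
is the Nyquist frequency: f_max = f_s / 2 = 36 kHz / 2 = 18 kHz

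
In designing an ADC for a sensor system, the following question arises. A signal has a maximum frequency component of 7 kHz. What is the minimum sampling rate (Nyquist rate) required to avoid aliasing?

By the Nyquist-Shannon sampling theorem,
the minimum sampling rate (Nyquist rate) must be at least 2 * f_max.
Nyquist rate = 2 * 7 kHz = 14 kHz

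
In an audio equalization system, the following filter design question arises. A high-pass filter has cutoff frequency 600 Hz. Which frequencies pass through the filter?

A high-pass filter passes all frequencies above the cutoff frequency 600 Hz and attenuates lower frequencies.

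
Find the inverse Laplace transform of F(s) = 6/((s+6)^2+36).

Standard pair: w/((s+a)^2+w^2) <-> e^(-at)*sin(wt)*u(t)
With a=6, w=6: f(t) = e^(-6t)*sin(6t)*u(t)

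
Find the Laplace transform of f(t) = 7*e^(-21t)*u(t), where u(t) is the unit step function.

Standard Laplace transform pair:
e^(-at)*u(t) <-> 1/(s+a)
With a = 21: L{7*e^(-21t)*u(t)} = 7/(s+21), ROC: Re(s) > -21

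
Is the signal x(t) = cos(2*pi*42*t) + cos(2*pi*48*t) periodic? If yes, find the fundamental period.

f1 = 42 Hz, f2 = 48 Hz
Period T1 = 1/42, T2 = 1/48
Ratio T1/T2 = 48/42, which is rational.
The signal is periodic with fundamental period T = 1/GCD(42,48) = 1/6 s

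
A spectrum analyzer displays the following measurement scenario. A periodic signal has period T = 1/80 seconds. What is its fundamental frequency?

The fundamental frequency is the reciprocal of the period.
f = 1/T = 1/(1/80) = 80 Hz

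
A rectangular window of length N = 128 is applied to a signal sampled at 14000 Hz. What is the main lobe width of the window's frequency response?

For a rectangular window of length N,
the main lobe width in frequency is 2*f_s/N.
= 2*14000/128 = 875/4 Hz
This determines the minimum frequency separation for resolving two sinusoids.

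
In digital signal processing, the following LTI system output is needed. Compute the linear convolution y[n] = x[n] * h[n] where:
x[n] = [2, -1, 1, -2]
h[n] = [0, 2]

y[n] = sum_k x[k]*h[n-k]. Output length = len(x) + len(h) - 1 = 4 + 2 - 1 = 5.
y[0] = 2*0 = 0
y[1] = -1*0 + 2*2 = 4
y[2] = 1*0 + -1*2 = -2
y[3] = -2*0 + 1*2 = 2
y[4] = -2*2 = -4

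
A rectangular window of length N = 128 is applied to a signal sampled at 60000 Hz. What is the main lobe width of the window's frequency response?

For a rectangular window of length N,
the main lobe width in frequency is 2*f_s/N.
= 2*60000/128 = 1875/2 Hz
This determines the minimum frequency separation for resolving two sinusoids.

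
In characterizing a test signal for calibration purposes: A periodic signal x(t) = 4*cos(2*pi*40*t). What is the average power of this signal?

Average power of A*cos(wt) is A^2/2.
P = 4^2 / 2 = 16/2 = 8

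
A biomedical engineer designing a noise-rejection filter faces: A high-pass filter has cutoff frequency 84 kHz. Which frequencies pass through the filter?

A high-pass filter passes all frequencies above the cutoff frequency 84 kHz and attenuates lower frequencies.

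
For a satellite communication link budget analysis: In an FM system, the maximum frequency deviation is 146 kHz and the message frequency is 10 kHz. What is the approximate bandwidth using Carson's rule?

Carson's rule: BW = 2*(delta_f + f_m)
= 2*(146 + 10) kHz = 312 kHz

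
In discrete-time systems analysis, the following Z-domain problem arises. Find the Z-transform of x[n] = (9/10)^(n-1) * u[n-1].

Time-shifting property: if X(z) = Z{x[n]}, then Z{x[n-d]} = z^(-d) * X(z)
X(z) = z/(z - 9/10) for x[n] = (9/10)^n * u[n]
Z{x[n-1]} = z^(-1) * z/(z - 9/10) = 1/(z - 9/10)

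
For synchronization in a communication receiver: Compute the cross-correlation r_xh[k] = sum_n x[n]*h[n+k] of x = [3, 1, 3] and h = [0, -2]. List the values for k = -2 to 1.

Both sequences indexed from 0 and zero outside their support.
Lags with overlap: k = -2 to 1.
  r_xh[-2] = x[2]*h[0] = 0
  r_xh[-1] = x[1]*h[0] + x[2]*h[1] = -6
  r_xh[0] = x[0]*h[0] + x[1]*h[1] = -2
  r_xh[1] = x[0]*h[1] = -6
r_xh = [0, -6, -2, -6] (for k = -2, ..., 1)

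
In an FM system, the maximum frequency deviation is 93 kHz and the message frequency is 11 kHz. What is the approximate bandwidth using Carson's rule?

Carson's rule: BW = 2*(delta_f + f_m)
= 2*(93 + 11) kHz = 208 kHz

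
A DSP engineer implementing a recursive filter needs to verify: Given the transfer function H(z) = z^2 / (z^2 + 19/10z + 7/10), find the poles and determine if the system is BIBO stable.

Poles are roots of the denominator: z^2 + 19/10z + 7/10 = 0.
Quadratic formula: z = [-(19/10) +/- sqrt((19/10)^2 - 4*(7/10))] / 2
Discriminant = 361/100 - 14/5 = 81/100; sqrt = 9/10.
z = (-19/10 +/- 9/10) / 2 => z = -1/2 or z = -7/5.
|p1| = 7/5, |p2| = 1/2.
For BIBO stability, all poles must lie inside the unit circle (|p| < 1).
System is UNSTABLE since at least one |p| >= 1.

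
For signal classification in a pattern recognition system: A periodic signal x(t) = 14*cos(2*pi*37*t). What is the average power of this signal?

Average power of A*cos(wt) is A^2/2.
P = 14^2 / 2 = 196/2 = 98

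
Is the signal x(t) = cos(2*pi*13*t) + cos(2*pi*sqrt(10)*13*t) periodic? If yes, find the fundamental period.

f1 = 13 Hz, f2 = 13*sqrt(10) Hz
Ratio f2/f1 = sqrt(10), which is irrational.
Since the frequency ratio is irrational, no common period exists.
The signal is not periodic.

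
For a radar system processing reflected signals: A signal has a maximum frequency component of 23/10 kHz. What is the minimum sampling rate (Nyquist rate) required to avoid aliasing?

By the Nyquist-Shannon sampling theorem,
the minimum sampling rate (Nyquist rate) must be at least 2 * f_max.
Nyquist rate = 2 * 23/10 kHz = 23/5 kHz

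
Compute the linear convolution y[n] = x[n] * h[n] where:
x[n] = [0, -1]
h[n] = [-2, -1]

y[n] = sum_k x[k]*h[n-k]. Output length = len(x) + len(h) - 1 = 2 + 2 - 1 = 3.
y[0] = 0*-2 = 0
y[1] = -1*-2 + 0*-1 = 2
y[2] = -1*-1 = 1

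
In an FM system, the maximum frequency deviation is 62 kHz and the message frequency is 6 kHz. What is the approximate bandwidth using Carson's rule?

Carson's rule: BW = 2*(delta_f + f_m)
= 2*(62 + 6) kHz = 136 kHz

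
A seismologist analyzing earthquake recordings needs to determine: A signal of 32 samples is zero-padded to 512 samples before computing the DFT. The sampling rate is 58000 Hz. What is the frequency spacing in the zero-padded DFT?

Original DFT: N = 32, resolution = f_s/N = 58000/32 = 3625/2 Hz
Zero-padded DFT: N = 512, resolution = f_s/N = 58000/512 = 3625/32 Hz
Zero-padding interpolates the spectrum (finer frequency grid)
but does NOT improve the true spectral resolution (ability to resolve close frequencies).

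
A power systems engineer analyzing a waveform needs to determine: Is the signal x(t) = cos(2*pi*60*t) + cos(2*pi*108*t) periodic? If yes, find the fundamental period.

f1 = 60 Hz, f2 = 108 Hz
Period T1 = 1/60, T2 = 1/108
Ratio T1/T2 = 108/60, which is rational.
The signal is periodic with fundamental period T = 1/GCD(60,108) = 1/12 s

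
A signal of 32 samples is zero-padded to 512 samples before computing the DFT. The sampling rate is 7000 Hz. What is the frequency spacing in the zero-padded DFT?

Original DFT: N = 32, resolution = f_s/N = 7000/32 = 875/4 Hz
Zero-padded DFT: N = 512, resolution = f_s/N = 7000/512 = 875/64 Hz
Zero-padding interpolates the spectrum (finer frequency grid)
but does NOT improve the true spectral resolution (ability to resolve close frequencies).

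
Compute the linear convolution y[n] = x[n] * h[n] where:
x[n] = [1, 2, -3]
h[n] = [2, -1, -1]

y[n] = sum_k x[k]*h[n-k]. Output length = len(x) + len(h) - 1 = 3 + 3 - 1 = 5.
y[0] = 1*2 = 2
y[1] = 2*2 + 1*-1 = 3
y[2] = -3*2 + 2*-1 + 1*-1 = -9
y[3] = -3*-1 + 2*-1 = 1
y[4] = -3*-1 = 3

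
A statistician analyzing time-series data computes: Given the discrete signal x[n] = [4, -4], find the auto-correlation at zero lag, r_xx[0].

The auto-correlation at zero lag r_xx[0] equals the signal energy.
r_xx[0] = sum of x[n]^2 = 4^2 + (-4)^2
= 16 + 16 = 32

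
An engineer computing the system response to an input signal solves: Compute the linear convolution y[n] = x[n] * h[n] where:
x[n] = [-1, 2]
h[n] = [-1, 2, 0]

y[n] = sum_k x[k]*h[n-k]. Output length = len(x) + len(h) - 1 = 2 + 3 - 1 = 4.
y[0] = -1*-1 = 1
y[1] = 2*-1 + -1*2 = -4
y[2] = 2*2 + -1*0 = 4
y[3] = 2*0 = 0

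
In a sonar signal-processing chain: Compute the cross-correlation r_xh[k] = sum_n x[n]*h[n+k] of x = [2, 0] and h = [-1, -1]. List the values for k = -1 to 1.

Both sequences indexed from 0 and zero outside their support.
Lags with overlap: k = -1 to 1.
  r_xh[-1] = x[1]*h[0] = 0
  r_xh[0] = x[0]*h[0] + x[1]*h[1] = -2
  r_xh[1] = x[0]*h[1] = -2
r_xh = [0, -2, -2] (for k = -1, ..., 1)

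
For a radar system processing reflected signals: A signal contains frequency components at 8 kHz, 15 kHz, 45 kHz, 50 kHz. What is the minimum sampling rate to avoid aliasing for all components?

The highest frequency component is f_max = 50 kHz.
Nyquist rate = 2 * f_max = 2 * 50 kHz = 100 kHz.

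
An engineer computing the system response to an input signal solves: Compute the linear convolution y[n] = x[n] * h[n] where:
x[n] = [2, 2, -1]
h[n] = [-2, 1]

y[n] = sum_k x[k]*h[n-k]. Output length = len(x) + len(h) - 1 = 3 + 2 - 1 = 4.
y[0] = 2*-2 = -4
y[1] = 2*-2 + 2*1 = -2
y[2] = -1*-2 + 2*1 = 4
y[3] = -1*1 = -1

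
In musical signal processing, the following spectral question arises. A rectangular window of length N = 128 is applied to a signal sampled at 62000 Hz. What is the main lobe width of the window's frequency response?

For a rectangular window of length N,
the main lobe width in frequency is 2*f_s/N.
= 2*62000/128 = 3875/4 Hz
This determines the minimum frequency separation for resolving two sinusoids.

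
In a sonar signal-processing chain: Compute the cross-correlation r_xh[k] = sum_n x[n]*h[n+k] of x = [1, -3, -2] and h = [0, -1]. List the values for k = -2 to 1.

Both sequences indexed from 0 and zero outside their support.
Lags with overlap: k = -2 to 1.
  r_xh[-2] = x[2]*h[0] = 0
  r_xh[-1] = x[1]*h[0] + x[2]*h[1] = 2
  r_xh[0] = x[0]*h[0] + x[1]*h[1] = 3
  r_xh[1] = x[0]*h[1] = -1
r_xh = [0, 2, 3, -1] (for k = -2, ..., 1)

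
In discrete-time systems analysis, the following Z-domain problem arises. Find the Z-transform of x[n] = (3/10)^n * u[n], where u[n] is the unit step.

The Z-transform of a^n * u[n] is z/(z-a) for |z| > |a|.
Here a = 3/10, so X(z) = z/(z - (3/10)) = 10z/(10z - 3)
ROC: |z| > 3/10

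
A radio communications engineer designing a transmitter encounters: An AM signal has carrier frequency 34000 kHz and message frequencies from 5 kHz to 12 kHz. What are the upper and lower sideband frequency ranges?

Upper sideband (USB) = fc + [fm_low, fm_high] = 34000 + [5, 12] = [34005, 34012] kHz
Lower sideband (LSB) = fc - [fm_high, fm_low] = 34000 - [12, 5] = [33988, 33995] kHz
Total occupied spectrum: 33988 kHz to 34012 kHz (plus carrier at 34000 kHz)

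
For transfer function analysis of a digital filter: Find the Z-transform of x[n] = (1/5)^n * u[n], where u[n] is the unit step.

The Z-transform of a^n * u[n] is z/(z-a) for |z| > |a|.
Here a = 1/5, so X(z) = z/(z - (1/5)) = 5z/(5z - 1)
ROC: |z| > 1/5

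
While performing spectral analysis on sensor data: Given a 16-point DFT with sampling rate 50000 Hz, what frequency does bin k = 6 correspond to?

The frequency of DFT bin k is: f_k = k * f_s / N
f_6 = 6 * 50000 / 16 = 18750 Hz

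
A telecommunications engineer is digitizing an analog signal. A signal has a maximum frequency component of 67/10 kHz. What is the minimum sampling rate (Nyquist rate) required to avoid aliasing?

By the Nyquist-Shannon sampling theorem,
the minimum sampling rate (Nyquist rate) must be at least 2 * f_max.
Nyquist rate = 2 * 67/10 kHz = 67/5 kHz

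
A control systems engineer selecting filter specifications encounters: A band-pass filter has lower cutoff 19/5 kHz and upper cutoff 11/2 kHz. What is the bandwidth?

Bandwidth = f_high - f_low
= 11/2 kHz - 19/5 kHz = 17/10 kHz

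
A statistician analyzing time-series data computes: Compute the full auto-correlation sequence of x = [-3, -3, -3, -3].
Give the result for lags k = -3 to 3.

r_xx[k] = sum_m x[m]*x[m+k], indexed from 0, for k = -3 to 3:
  r_xx[-3] = x[3]*x[0] = 9
  r_xx[-2] = x[2]*x[0] + x[3]*x[1] = 18
  r_xx[-1] = x[1]*x[0] + x[2]*x[1] + x[3]*x[2] = 27
  r_xx[0] = x[0]*x[0] + x[1]*x[1] + x[2]*x[2] + x[3]*x[3] = 36
  r_xx[1] = x[0]*x[1] + x[1]*x[2] + x[2]*x[3] = 27
  r_xx[2] = x[0]*x[2] + x[1]*x[3] = 18
  r_xx[3] = x[0]*x[3] = 9
r_xx = [9, 18, 27, 36, 27, 18, 9]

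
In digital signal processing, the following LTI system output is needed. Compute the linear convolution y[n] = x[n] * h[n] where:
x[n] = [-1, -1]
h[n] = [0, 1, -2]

y[n] = sum_k x[k]*h[n-k]. Output length = len(x) + len(h) - 1 = 2 + 3 - 1 = 4.
y[0] = -1*0 = 0
y[1] = -1*0 + -1*1 = -1
y[2] = -1*1 + -1*-2 = 1
y[3] = -1*-2 = 2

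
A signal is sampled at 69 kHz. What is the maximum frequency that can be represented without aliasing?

The maximum frequency that can be represented without aliasing
is the Nyquist frequency: f_max = f_s / 2 = 69 kHz / 2 = 69/2 kHz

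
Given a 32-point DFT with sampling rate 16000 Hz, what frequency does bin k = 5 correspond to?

The frequency of DFT bin k is: f_k = k * f_s / N
f_5 = 5 * 16000 / 32 = 2500 Hz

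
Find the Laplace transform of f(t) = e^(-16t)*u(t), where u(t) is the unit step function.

Standard Laplace transform pair:
e^(-at)*u(t) <-> 1/(s+a)
With a = 16: L{e^(-16t)*u(t)} = 1/(s+16), ROC: Re(s) > -16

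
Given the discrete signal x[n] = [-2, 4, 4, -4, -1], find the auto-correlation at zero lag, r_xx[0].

The auto-correlation at zero lag r_xx[0] equals the signal energy.
r_xx[0] = sum of x[n]^2 = (-2)^2 + 4^2 + 4^2 + (-4)^2 + (-1)^2
= 4 + 16 + 16 + 16 + 1 = 53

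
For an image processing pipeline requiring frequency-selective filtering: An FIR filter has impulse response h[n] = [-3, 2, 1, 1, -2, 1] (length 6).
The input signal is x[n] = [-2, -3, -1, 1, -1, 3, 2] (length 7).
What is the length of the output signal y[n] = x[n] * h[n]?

For linear convolution, the output length is:
len(y) = len(x) + len(h) - 1 = 7 + 6 - 1 = 12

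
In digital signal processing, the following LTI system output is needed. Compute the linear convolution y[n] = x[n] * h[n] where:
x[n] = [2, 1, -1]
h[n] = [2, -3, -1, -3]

y[n] = sum_k x[k]*h[n-k]. Output length = len(x) + len(h) - 1 = 3 + 4 - 1 = 6.
y[0] = 2*2 = 4
y[1] = 1*2 + 2*-3 = -4
y[2] = -1*2 + 1*-3 + 2*-1 = -7
y[3] = -1*-3 + 1*-1 + 2*-3 = -4
y[4] = -1*-1 + 1*-3 = -2
y[5] = -1*-3 = 3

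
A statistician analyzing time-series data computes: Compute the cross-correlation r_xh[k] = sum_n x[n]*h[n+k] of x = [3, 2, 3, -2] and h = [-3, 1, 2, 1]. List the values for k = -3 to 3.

Both sequences indexed from 0 and zero outside their support.
Lags with overlap: k = -3 to 3.
  r_xh[-3] = x[3]*h[0] = 6
  r_xh[-2] = x[2]*h[0] + x[3]*h[1] = -11
  r_xh[-1] = x[1]*h[0] + x[2]*h[1] + x[3]*h[2] = -7
  r_xh[0] = x[0]*h[0] + x[1]*h[1] + x[2]*h[2] + x[3]*h[3] = -3
  r_xh[1] = x[0]*h[1] + x[1]*h[2] + x[2]*h[3] = 10
  r_xh[2] = x[0]*h[2] + x[1]*h[3] = 8
  r_xh[3] = x[0]*h[3] = 3
r_xh = [6, -11, -7, -3, 10, 8, 3] (for k = -3, ..., 3)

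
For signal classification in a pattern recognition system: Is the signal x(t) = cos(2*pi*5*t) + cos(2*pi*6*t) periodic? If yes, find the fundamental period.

f1 = 5 Hz, f2 = 6 Hz
Period T1 = 1/5, T2 = 1/6
Ratio T1/T2 = 6/5, which is rational.
The signal is periodic with fundamental period T = 1/GCD(5,6) = 1 s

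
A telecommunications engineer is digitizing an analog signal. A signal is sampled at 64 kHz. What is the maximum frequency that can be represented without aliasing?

The maximum frequency that can be represented without aliasing
is the Nyquist frequency: f_max = f_s / 2 = 64 kHz / 2 = 32 kHz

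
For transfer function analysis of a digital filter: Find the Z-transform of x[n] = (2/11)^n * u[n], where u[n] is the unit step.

The Z-transform of a^n * u[n] is z/(z-a) for |z| > |a|.
Here a = 2/11, so X(z) = z/(z - (2/11)) = 11z/(11z - 2)
ROC: |z| > 2/11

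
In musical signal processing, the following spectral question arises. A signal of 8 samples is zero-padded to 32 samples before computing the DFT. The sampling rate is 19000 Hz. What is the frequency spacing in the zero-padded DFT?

Original DFT: N = 8, resolution = f_s/N = 19000/8 = 2375 Hz
Zero-padded DFT: N = 32, resolution = f_s/N = 19000/32 = 2375/4 Hz
Zero-padding interpolates the spectrum (finer frequency grid)
but does NOT improve the true spectral resolution (ability to resolve close frequencies).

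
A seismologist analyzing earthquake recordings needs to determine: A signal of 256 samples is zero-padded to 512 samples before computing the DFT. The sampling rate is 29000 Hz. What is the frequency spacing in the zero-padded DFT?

Original DFT: N = 256, resolution = f_s/N = 29000/256 = 3625/32 Hz
Zero-padded DFT: N = 512, resolution = f_s/N = 29000/512 = 3625/64 Hz
Zero-padding interpolates the spectrum (finer frequency grid)
but does NOT improve the true spectral resolution (ability to resolve close frequencies).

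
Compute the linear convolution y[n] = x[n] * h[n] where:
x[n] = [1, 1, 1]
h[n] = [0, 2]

y[n] = sum_k x[k]*h[n-k]. Output length = len(x) + len(h) - 1 = 3 + 2 - 1 = 4.
y[0] = 1*0 = 0
y[1] = 1*0 + 1*2 = 2
y[2] = 1*0 + 1*2 = 2
y[3] = 1*2 = 2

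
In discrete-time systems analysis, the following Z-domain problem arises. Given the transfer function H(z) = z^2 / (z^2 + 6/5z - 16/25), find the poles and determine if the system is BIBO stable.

Poles are roots of the denominator: z^2 + 6/5z - 16/25 = 0.
Quadratic formula: z = [-(6/5) +/- sqrt((6/5)^2 - 4*(-16/25))] / 2
Discriminant = 36/25 + 64/25 = 4; sqrt = 2.
z = (-6/5 +/- 2) / 2 => z = 2/5 or z = -8/5.
|p1| = 8/5, |p2| = 2/5.
For BIBO stability, all poles must lie inside the unit circle (|p| < 1).
System is UNSTABLE since at least one |p| >= 1.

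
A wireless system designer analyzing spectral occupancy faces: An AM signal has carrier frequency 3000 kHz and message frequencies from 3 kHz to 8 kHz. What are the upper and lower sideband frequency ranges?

Upper sideband (USB) = fc + [fm_low, fm_high] = 3000 + [3, 8] = [3003, 3008] kHz
Lower sideband (LSB) = fc - [fm_high, fm_low] = 3000 - [8, 3] = [2992, 2997] kHz
Total occupied spectrum: 2992 kHz to 3008 kHz (plus carrier at 3000 kHz)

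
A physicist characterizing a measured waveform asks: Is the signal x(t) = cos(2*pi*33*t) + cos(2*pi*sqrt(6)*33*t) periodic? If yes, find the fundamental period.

f1 = 33 Hz, f2 = 33*sqrt(6) Hz
Ratio f2/f1 = sqrt(6), which is irrational.
Since the frequency ratio is irrational, no common period exists.
The signal is not periodic.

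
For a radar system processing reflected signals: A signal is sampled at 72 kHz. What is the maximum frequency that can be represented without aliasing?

The maximum frequency that can be represented without aliasing
is the Nyquist frequency: f_max = f_s / 2 = 72 kHz / 2 = 36 kHz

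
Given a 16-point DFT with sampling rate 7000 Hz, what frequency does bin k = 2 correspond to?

The frequency of DFT bin k is: f_k = k * f_s / N
f_2 = 2 * 7000 / 16 = 875 Hz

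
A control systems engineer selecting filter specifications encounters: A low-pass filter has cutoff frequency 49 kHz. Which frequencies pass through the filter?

A low-pass filter passes all frequencies below the cutoff frequency 49 kHz and attenuates higher frequencies.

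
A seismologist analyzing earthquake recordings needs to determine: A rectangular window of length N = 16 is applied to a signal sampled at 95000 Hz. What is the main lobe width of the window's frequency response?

For a rectangular window of length N,
the main lobe width in frequency is 2*f_s/N.
= 2*95000/16 = 11875 Hz
This determines the minimum frequency separation for resolving two sinusoids.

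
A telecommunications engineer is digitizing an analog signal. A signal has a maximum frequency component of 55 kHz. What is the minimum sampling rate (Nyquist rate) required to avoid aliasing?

By the Nyquist-Shannon sampling theorem,
the minimum sampling rate (Nyquist rate) must be at least 2 * f_max.
Nyquist rate = 2 * 55 kHz = 110 kHz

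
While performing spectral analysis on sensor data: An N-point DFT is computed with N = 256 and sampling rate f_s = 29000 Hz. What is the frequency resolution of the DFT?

DFT frequency resolution = f_s / N
= 29000 / 256 = 3625/32 Hz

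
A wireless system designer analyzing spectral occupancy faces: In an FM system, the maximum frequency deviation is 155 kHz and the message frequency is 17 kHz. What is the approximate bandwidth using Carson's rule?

Carson's rule: BW = 2*(delta_f + f_m)
= 2*(155 + 17) kHz = 344 kHz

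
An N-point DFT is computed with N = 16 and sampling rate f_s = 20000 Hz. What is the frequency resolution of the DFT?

DFT frequency resolution = f_s / N
= 20000 / 16 = 1250 Hz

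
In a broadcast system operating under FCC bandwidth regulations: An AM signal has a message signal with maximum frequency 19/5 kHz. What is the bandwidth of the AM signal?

In AM (double-sideband), the bandwidth is twice the message frequency.
BW = 2 * f_m = 2 * 19/5 kHz = 38/5 kHz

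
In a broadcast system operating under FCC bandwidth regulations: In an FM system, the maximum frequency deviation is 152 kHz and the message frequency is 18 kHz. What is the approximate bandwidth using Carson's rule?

Carson's rule: BW = 2*(delta_f + f_m)
= 2*(152 + 18) kHz = 340 kHz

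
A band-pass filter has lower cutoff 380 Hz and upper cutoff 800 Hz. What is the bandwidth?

Bandwidth = f_high - f_low
= 800 Hz - 380 Hz = 420 Hz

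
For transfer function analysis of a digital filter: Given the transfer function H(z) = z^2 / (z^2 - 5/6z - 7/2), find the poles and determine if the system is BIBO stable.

Poles are roots of the denominator: z^2 - 5/6z - 7/2 = 0.
Quadratic formula: z = [-(-5/6) +/- sqrt((-5/6)^2 - 4*(-7/2))] / 2
Discriminant = 25/36 + 14 = 529/36; sqrt = 23/6.
z = (5/6 +/- 23/6) / 2 => z = 7/3 or z = -3/2.
|p1| = 7/3, |p2| = 3/2.
For BIBO stability, all poles must lie inside the unit circle (|p| < 1).
System is UNSTABLE since at least one |p| >= 1.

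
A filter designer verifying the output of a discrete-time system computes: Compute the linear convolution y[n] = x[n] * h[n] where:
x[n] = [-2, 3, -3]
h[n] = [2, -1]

y[n] = sum_k x[k]*h[n-k]. Output length = len(x) + len(h) - 1 = 3 + 2 - 1 = 4.
y[0] = -2*2 = -4
y[1] = 3*2 + -2*-1 = 8
y[2] = -3*2 + 3*-1 = -9
y[3] = -3*-1 = 3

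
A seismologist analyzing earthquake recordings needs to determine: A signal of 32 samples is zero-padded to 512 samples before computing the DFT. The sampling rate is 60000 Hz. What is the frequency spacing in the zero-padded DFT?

Original DFT: N = 32, resolution = f_s/N = 60000/32 = 1875 Hz
Zero-padded DFT: N = 512, resolution = f_s/N = 60000/512 = 1875/16 Hz
Zero-padding interpolates the spectrum (finer frequency grid)
but does NOT improve the true spectral resolution (ability to resolve close frequencies).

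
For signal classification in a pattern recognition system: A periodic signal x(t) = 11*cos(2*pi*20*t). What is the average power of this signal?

Average power of A*cos(wt) is A^2/2.
P = 11^2 / 2 = 121/2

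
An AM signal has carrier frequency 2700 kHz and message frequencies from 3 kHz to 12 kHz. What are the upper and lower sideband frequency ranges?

Upper sideband (USB) = fc + [fm_low, fm_high] = 2700 + [3, 12] = [2703, 2712] kHz
Lower sideband (LSB) = fc - [fm_high, fm_low] = 2700 - [12, 3] = [2688, 2697] kHz
Total occupied spectrum: 2688 kHz to 2712 kHz (plus carrier at 2700 kHz)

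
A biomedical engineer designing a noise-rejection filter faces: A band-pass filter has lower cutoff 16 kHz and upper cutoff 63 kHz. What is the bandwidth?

Bandwidth = f_high - f_low
= 63 kHz - 16 kHz = 47 kHz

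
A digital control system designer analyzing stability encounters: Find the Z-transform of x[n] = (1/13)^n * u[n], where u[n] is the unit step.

The Z-transform of a^n * u[n] is z/(z-a) for |z| > |a|.
Here a = 1/13, so X(z) = z/(z - (1/13)) = 13z/(13z - 1)
ROC: |z| > 1/13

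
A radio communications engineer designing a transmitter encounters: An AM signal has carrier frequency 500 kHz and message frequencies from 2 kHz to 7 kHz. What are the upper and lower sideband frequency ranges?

Upper sideband (USB) = fc + [fm_low, fm_high] = 500 + [2, 7] = [502, 507] kHz
Lower sideband (LSB) = fc - [fm_high, fm_low] = 500 - [7, 2] = [493, 498] kHz
Total occupied spectrum: 493 kHz to 507 kHz (plus carrier at 500 kHz)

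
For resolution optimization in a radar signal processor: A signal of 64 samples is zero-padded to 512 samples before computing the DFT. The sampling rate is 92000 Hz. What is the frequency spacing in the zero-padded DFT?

Original DFT: N = 64, resolution = f_s/N = 92000/64 = 2875/2 Hz
Zero-padded DFT: N = 512, resolution = f_s/N = 92000/512 = 2875/16 Hz
Zero-padding interpolates the spectrum (finer frequency grid)
but does NOT improve the true spectral resolution (ability to resolve close frequencies).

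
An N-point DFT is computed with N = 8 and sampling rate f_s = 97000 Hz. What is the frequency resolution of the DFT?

DFT frequency resolution = f_s / N
= 97000 / 8 = 12125 Hz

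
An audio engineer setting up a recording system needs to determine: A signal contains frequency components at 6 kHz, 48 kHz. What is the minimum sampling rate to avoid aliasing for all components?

The highest frequency component is f_max = 48 kHz.
Nyquist rate = 2 * f_max = 2 * 48 kHz = 96 kHz.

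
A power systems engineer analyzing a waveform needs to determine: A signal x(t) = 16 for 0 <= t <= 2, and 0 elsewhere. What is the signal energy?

Energy = integral of |x(t)|^2 dt over the signal duration
= 16^2 * 2 = 256 * 2 = 512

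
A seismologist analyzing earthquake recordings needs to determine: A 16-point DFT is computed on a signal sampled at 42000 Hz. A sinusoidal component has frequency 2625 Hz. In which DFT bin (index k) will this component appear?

DFT frequency resolution = f_s/N = 42000/16 = 2625 Hz
Bin index k = f_signal / resolution = 2625 / 2625 = 1
The signal frequency 2625 Hz falls in DFT bin k = 1.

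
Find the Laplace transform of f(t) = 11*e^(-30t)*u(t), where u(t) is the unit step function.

Standard Laplace transform pair:
e^(-at)*u(t) <-> 1/(s+a)
With a = 30: L{11*e^(-30t)*u(t)} = 11/(s+30), ROC: Re(s) > -30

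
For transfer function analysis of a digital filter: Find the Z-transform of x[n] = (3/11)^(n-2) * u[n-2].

Time-shifting property: if X(z) = Z{x[n]}, then Z{x[n-d]} = z^(-d) * X(z)
X(z) = z/(z - 3/11) for x[n] = (3/11)^n * u[n]
Z{x[n-2]} = z^(-2) * z/(z - 3/11) = z^(-1)/(z - 3/11)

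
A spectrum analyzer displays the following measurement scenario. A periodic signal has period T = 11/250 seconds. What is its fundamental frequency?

The fundamental frequency is the reciprocal of the period.
f = 1/T = 1/(11/250) = 250/11 Hz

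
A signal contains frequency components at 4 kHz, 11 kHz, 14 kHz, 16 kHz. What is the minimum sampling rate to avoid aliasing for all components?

The highest frequency component is f_max = 16 kHz.
Nyquist rate = 2 * f_max = 2 * 16 kHz = 32 kHz.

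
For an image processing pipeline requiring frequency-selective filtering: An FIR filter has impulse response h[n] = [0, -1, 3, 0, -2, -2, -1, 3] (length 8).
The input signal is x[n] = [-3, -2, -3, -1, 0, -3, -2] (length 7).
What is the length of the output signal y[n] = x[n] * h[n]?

For linear convolution, the output length is:
len(y) = len(x) + len(h) - 1 = 7 + 8 - 1 = 14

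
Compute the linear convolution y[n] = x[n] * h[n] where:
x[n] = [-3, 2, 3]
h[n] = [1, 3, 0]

y[n] = sum_k x[k]*h[n-k]. Output length = len(x) + len(h) - 1 = 3 + 3 - 1 = 5.
y[0] = -3*1 = -3
y[1] = 2*1 + -3*3 = -7
y[2] = 3*1 + 2*3 + -3*0 = 9
y[3] = 3*3 + 2*0 = 9
y[4] = 3*0 = 0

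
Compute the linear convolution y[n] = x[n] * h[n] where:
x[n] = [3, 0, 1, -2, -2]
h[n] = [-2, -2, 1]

y[n] = sum_k x[k]*h[n-k]. Output length = len(x) + len(h) - 1 = 5 + 3 - 1 = 7.
y[0] = 3*-2 = -6
y[1] = 0*-2 + 3*-2 = -6
y[2] = 1*-2 + 0*-2 + 3*1 = 1
y[3] = -2*-2 + 1*-2 + 0*1 = 2
y[4] = -2*-2 + -2*-2 + 1*1 = 9
y[5] = -2*-2 + -2*1 = 2
y[6] = -2*1 = -2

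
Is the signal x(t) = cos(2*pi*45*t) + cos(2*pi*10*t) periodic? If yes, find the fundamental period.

f1 = 45 Hz, f2 = 10 Hz
Period T1 = 1/45, T2 = 1/10
Ratio T1/T2 = 10/45, which is rational.
The signal is periodic with fundamental period T = 1/GCD(45,10) = 1/5 s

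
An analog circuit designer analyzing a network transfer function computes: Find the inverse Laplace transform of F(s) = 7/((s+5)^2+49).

Standard pair: w/((s+a)^2+w^2) <-> e^(-at)*sin(wt)*u(t)
With a=5, w=7: f(t) = e^(-5t)*sin(7t)*u(t)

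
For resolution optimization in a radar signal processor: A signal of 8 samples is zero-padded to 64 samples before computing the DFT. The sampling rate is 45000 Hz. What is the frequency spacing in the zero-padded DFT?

Original DFT: N = 8, resolution = f_s/N = 45000/8 = 5625 Hz
Zero-padded DFT: N = 64, resolution = f_s/N = 45000/64 = 5625/8 Hz
Zero-padding interpolates the spectrum (finer frequency grid)
but does NOT improve the true spectral resolution (ability to resolve close frequencies).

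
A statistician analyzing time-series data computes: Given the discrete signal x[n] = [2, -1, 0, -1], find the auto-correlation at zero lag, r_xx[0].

The auto-correlation at zero lag r_xx[0] equals the signal energy.
r_xx[0] = sum of x[n]^2 = 2^2 + (-1)^2 + 0^2 + (-1)^2
= 4 + 1 + 0 + 1 = 6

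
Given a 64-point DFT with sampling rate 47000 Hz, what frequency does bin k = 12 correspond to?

The frequency of DFT bin k is: f_k = k * f_s / N
f_12 = 12 * 47000 / 64 = 17625/2 Hz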